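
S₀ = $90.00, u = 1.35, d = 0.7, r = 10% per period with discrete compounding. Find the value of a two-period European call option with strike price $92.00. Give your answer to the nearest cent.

Risk-neutral probability p = (1 + 0.1 − 0.7)/(1.35 − 0.7) = 0.4000/0.6500 = 0.6154
Terminal stock prices: S_uu = 164, S_ud = 85.05, S_dd = 44.1
Terminal payoffs (S − K): max(72.03, 0) = 72.03, max(-6.95, 0) = 0, max(-47.9, 0) = 0
Node u (S = 121.5): V_u = 1/1.1·[0.6154·72.0250 + 0.3846·0.0000] = 40.2937
Node d (S = 63): V_d = 1/1.1·[0.6154·0.0000 + 0.3846·0.0000] = 0.0000
Node 0 (S = 90): V_0 = 1/1.1·[0.6154·40.2937 + 0.3846·0.0000] = 22.5419

$22.54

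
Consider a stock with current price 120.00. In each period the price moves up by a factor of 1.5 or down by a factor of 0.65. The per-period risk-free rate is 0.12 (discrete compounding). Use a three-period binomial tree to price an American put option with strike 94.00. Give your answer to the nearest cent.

9.72

Risk-neutral probability p = (1 + 0.12 − 0.65)/(1.5 − 0.65) = 0.4700/0.8500 = 0.5529
Terminal stock prices: S_uuu = 405, S_uud = 175.5, S_udd = 76.05, S_ddd = 32.95
Terminal payoffs (K − S): max(-311, 0) = 0, max(-81.5, 0) = 0, max(17.95, 0) = 17.95, max(61.05, 0) = 61.05
Node uu (S = 270): continuation = 1/1.12·[0.5529·0.0000 + 0.4471·0.0000] = 0.0000; exercise value = 0.0000 ≤ continuation, so V_uu = 0.0000
Node ud (S = 117): continuation = 1/1.12·[0.5529·0.0000 + 0.4471·17.9500] = 7.1649; exercise value = 0.0000 ≤ continuation, so V_ud = 7.1649
Node dd (S = 50.7): continuation = 1/1.12·[0.5529·17.9500 + 0.4471·61.0450] = 33.2286; exercise value = 43.3000 > continuation, so V_dd = 43.3000 (exercise)
Node u (S = 180): continuation = 1/1.12·[0.5529·0.0000 + 0.4471·7.1649] = 2.8599; exercise value = 0.0000 ≤ continuation, so V_u = 2.8599
Node d (S = 78): continuation = 1/1.12·[0.5529·7.1649 + 0.4471·43.3000] = 20.8209; exercise value = 16.0000 ≤ continuation, so V_d = 20.8209
Node 0 (S = 120): continuation = 1/1.12·[0.5529·2.8599 + 0.4471·20.8209] = 9.7228; exercise value = 0.0000 ≤ continuation, so V_0 = 9.7228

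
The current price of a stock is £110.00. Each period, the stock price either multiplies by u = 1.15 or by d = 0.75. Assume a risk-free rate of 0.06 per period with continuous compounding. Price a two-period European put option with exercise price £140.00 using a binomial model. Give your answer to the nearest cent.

Risk-neutral probability p = (e^0.06 − 0.75)/(1.15 − 0.75) = 0.3118/0.4000 = 0.7796
Terminal stock prices: S_uu = 145.5, S_ud = 94.87, S_dd = 61.88
Terminal payoffs (K − S): max(-5.475, 0) = 0, max(45.13, 0) = 45.13, max(78.12, 0) = 78.12
Node u (S = 126.5): V_u = e^(−0.06)·[0.7796·0.0000 + 0.2204·45.1250] = 9.3667
Node d (S = 82.5): V_d = e^(−0.06)·[0.7796·45.1250 + 0.2204·78.1250] = 49.3470
Node 0 (S = 110): V_0 = e^(−0.06)·[0.7796·9.3667 + 0.2204·49.3470] = 17.1201

£17.12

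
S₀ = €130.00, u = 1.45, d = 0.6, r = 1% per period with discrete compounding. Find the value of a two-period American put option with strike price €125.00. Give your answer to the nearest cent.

€27.00

Risk-neutral probability p = (1 + 0.01 − 0.6)/(1.45 − 0.6) = 0.4100/0.8500 = 0.4824
Terminal stock prices: S_uu = 273.3, S_ud = 113.1, S_dd = 46.8
Terminal payoffs (K − S): max(-148.3, 0) = 0, max(11.9, 0) = 11.9, max(78.2, 0) = 78.2
Node u (S = 188.5): continuation = 1/1.01·[0.4824·0.0000 + 0.5176·11.9000] = 6.0990; exercise value = 0.0000 ≤ continuation, so V_u = 6.0990
Node d (S = 78): continuation = 1/1.01·[0.4824·11.9000 + 0.5176·78.2000] = 45.7624; exercise value = 47.0000 > continuation, so V_d = 47.0000 (exercise)
Node 0 (S = 130): continuation = 1/1.01·[0.4824·6.0990 + 0.5176·47.0000] = 27.0013; exercise value = 0.0000 ≤ continuation, so V_0 = 27.0013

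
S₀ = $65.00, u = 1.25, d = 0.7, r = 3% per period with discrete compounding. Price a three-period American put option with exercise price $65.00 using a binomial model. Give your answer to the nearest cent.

Risk-neutral probability p = (1 + 0.03 − 0.7)/(1.25 − 0.7) = 0.3300/0.5500 = 0.6000
Terminal stock prices: S_uuu = 127, S_uud = 71.09, S_udd = 39.81, S_ddd = 22.29
Terminal payoffs (K − S): max(-61.95, 0) = 0, max(-6.094, 0) = 0, max(25.19, 0) = 25.19, max(42.71, 0) = 42.71
Node uu (S = 101.6): continuation = 1/1.03·[0.6000·0.0000 + 0.4000·0.0000] = 0.0000; exercise value = 0.0000 ≤ continuation, so V_uu = 0.0000
Node ud (S = 56.87): continuation = 1/1.03·[0.6000·0.0000 + 0.4000·25.1875] = 9.7816; exercise value = 8.1250 ≤ continuation, so V_ud = 9.7816
Node dd (S = 31.85): continuation = 1/1.03·[0.6000·25.1875 + 0.4000·42.7050] = 31.2568; exercise value = 33.1500 > continuation, so V_dd = 33.1500 (exercise)
Node u (S = 81.25): continuation = 1/1.03·[0.6000·0.0000 + 0.4000·9.7816] = 3.7987; exercise value = 0.0000 ≤ continuation, so V_u = 3.7987
Node d (S = 45.5): continuation = 1/1.03·[0.6000·9.7816 + 0.4000·33.1500] = 18.5718; exercise value = 19.5000 > continuation, so V_d = 19.5000 (exercise)
Node 0 (S = 65): continuation = 1/1.03·[0.6000·3.7987 + 0.4000·19.5000] = 9.7856; exercise value = 0.0000 ≤ continuation, so V_0 = 9.7856

$9.79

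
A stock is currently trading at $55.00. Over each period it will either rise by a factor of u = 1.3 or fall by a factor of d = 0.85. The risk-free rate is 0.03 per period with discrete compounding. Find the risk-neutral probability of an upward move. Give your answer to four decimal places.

Risk-neutral probability p = (1 + 0.03 − 0.85)/(1.3 − 0.85) = 0.1800/0.4500 = 0.4000

p = 0.4000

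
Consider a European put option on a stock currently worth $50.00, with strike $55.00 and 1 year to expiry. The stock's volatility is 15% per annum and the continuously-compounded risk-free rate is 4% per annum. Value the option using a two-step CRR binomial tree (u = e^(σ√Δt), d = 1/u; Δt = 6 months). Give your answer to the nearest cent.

CRR parameters: u = e^(σ√Δt) = e^(0.15·√0.5) = 1.1119, d = 1/u = 0.8994
Per-period rate: rΔt = 0.04·0.5 = 0.02, so R = e^0.02 = 1.0202
Risk-neutral probability p = (e^0.02 − 0.8994)/(1.1119 − 0.8994) = 0.1208/0.2125 = 0.5686
Terminal stock prices: S_uu = 61.82, S_ud = 50, S_dd = 40.44
Terminal payoffs (K − S): max(-6.816, 0) = 0, max(5, 0) = 5, max(14.56, 0) = 14.56
Node u (S = 55.59): V_u = e^(−0.02)·[0.5686·0.0000 + 0.4314·5.0000] = 2.1145
Node d (S = 44.97): V_d = e^(−0.02)·[0.5686·5.0000 + 0.4314·14.5571] = 8.9427
Node 0 (S = 50): V_0 = e^(−0.02)·[0.5686·2.1145 + 0.4314·8.9427] = 4.9602

$4.96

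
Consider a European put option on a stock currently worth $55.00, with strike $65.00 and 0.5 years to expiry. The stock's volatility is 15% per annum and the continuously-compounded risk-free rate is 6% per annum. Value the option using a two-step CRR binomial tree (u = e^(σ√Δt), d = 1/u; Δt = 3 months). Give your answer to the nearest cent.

$8.08

CRR parameters: u = e^(σ√Δt) = e^(0.15·√0.25) = 1.0779, d = 1/u = 0.9277
Per-period rate: rΔt = 0.06·0.25 = 0.015, so R = e^0.015 = 1.0151
Risk-neutral probability p = (e^0.015 − 0.9277)/(1.0779 − 0.9277) = 0.0874/0.1501 = 0.5819
Terminal stock prices: S_uu = 63.9, S_ud = 55, S_dd = 47.34
Terminal payoffs (K − S): max(1.099, 0) = 1.099, max(10, 0) = 10, max(17.66, 0) = 17.66
Node u (S = 59.28): V_u = e^(−0.015)·[0.5819·1.0991 + 0.4181·10.0000] = 4.7486
Node d (S = 51.03): V_d = e^(−0.015)·[0.5819·10.0000 + 0.4181·17.6611] = 13.0064
Node 0 (S = 55): V_0 = e^(−0.015)·[0.5819·4.7486 + 0.4181·13.0064] = 8.0790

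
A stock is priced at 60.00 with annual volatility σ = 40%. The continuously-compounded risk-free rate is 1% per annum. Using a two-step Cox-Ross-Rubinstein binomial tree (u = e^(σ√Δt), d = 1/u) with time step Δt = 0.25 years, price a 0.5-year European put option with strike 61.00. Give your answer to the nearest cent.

6.60

CRR parameters: u = e^(σ√Δt) = e^(0.4·√0.25) = 1.2214, d = 1/u = 0.8187
Per-period rate: rΔt = 0.01·0.25 = 0.0025, so R = e^0.0025 = 1.0025
Risk-neutral probability p = (e^0.0025 − 0.8187)/(1.2214 − 0.8187) = 0.1838/0.4027 = 0.4564
Terminal stock prices: S_uu = 89.51, S_ud = 60, S_dd = 40.22
Terminal payoffs (K − S): max(-28.51, 0) = 0, max(1, 0) = 1, max(20.78, 0) = 20.78
Node u (S = 73.28): V_u = e^(−0.0025)·[0.4564·0.0000 + 0.5436·1.0000] = 0.5423
Node d (S = 49.12): V_d = e^(−0.0025)·[0.4564·1.0000 + 0.5436·20.7808] = 11.7238
Node 0 (S = 60): V_0 = e^(−0.0025)·[0.4564·0.5423 + 0.5436·11.7238] = 6.6042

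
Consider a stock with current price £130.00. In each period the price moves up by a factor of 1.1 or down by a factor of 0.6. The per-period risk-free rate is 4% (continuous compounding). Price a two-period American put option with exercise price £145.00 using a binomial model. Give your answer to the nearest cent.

£15.00

Risk-neutral probability p = (e^0.04 − 0.6)/(1.1 − 0.6) = 0.4408/0.5000 = 0.8816
Terminal stock prices: S_uu = 157.3, S_ud = 85.8, S_dd = 46.8
Terminal payoffs (K − S): max(-12.3, 0) = 0, max(59.2, 0) = 59.2, max(98.2, 0) = 98.2
Node u (S = 143): continuation = e^(−0.04)·[0.8816·0.0000 + 0.1184·59.2000] = 6.7332; exercise value = 2.0000 ≤ continuation, so V_u = 6.7332
Node d (S = 78): continuation = e^(−0.04)·[0.8816·59.2000 + 0.1184·98.2000] = 61.3145; exercise value = 67.0000 > continuation, so V_d = 67.0000 (exercise)
Node 0 (S = 130): continuation = e^(−0.04)·[0.8816·6.7332 + 0.1184·67.0000] = 13.3238; exercise value = 15.0000 > continuation, so V_0 = 15.0000 (exercise)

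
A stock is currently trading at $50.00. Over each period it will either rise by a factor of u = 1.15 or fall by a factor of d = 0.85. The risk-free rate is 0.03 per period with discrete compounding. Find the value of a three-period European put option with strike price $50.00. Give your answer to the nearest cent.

$3.36

Risk-neutral probability p = (1 + 0.03 − 0.85)/(1.15 − 0.85) = 0.1800/0.3000 = 0.6000
Terminal stock prices: S_uuu = 76.04, S_uud = 56.21, S_udd = 41.54, S_ddd = 30.71
Terminal payoffs (K − S): max(-26.04, 0) = 0, max(-6.206, 0) = 0, max(8.456, 0) = 8.456, max(19.29, 0) = 19.29
Node uu (S = 66.12): V_uu = 1/1.03·[0.6000·0.0000 + 0.4000·0.0000] = 0.0000
Node ud (S = 48.87): V_ud = 1/1.03·[0.6000·0.0000 + 0.4000·8.4563] = 3.2840
Node dd (S = 36.12): V_dd = 1/1.03·[0.6000·8.4563 + 0.4000·19.2938] = 12.4187
Node u (S = 57.5): V_u = 1/1.03·[0.6000·0.0000 + 0.4000·3.2840] = 1.2753
Node d (S = 42.5): V_d = 1/1.03·[0.6000·3.2840 + 0.4000·12.4187] = 6.7358
Node 0 (S = 50): V_0 = 1/1.03·[0.6000·1.2753 + 0.4000·6.7358] = 3.3588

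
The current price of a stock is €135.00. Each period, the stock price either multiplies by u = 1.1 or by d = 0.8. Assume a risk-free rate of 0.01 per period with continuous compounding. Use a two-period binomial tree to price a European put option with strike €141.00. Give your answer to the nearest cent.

Risk-neutral probability p = (e^0.01 − 0.8)/(1.1 − 0.8) = 0.2101/0.3000 = 0.7002
Terminal stock prices: S_uu = 163.4, S_ud = 118.8, S_dd = 86.4
Terminal payoffs (K − S): max(-22.35, 0) = 0, max(22.2, 0) = 22.2, max(54.6, 0) = 54.6
Node u (S = 148.5): V_u = e^(−0.01)·[0.7002·0.0000 + 0.2998·22.2000] = 6.5901
Node d (S = 108): V_d = e^(−0.01)·[0.7002·22.2000 + 0.2998·54.6000] = 31.5970
Node 0 (S = 135): V_0 = e^(−0.01)·[0.7002·6.5901 + 0.2998·31.5970] = 13.9478

€13.95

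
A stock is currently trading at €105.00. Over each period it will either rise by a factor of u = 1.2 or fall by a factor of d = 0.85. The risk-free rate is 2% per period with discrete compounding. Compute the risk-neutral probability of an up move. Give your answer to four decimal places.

p = 0.4857

Risk-neutral probability p = (1 + 0.02 − 0.85)/(1.2 − 0.85) = 0.1700/0.3500 = 0.4857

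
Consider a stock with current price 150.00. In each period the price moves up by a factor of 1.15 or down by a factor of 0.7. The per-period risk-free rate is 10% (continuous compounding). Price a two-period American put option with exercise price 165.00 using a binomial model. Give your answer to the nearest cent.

Risk-neutral probability p = (e^0.1 − 0.7)/(1.15 − 0.7) = 0.4052/0.4500 = 0.9004
Terminal stock prices: S_uu = 198.4, S_ud = 120.7, S_dd = 73.5
Terminal payoffs (K − S): max(-33.37, 0) = 0, max(44.25, 0) = 44.25, max(91.5, 0) = 91.5
Node u (S = 172.5): continuation = e^(−0.1)·[0.9004·0.0000 + 0.0996·44.2500] = 3.9887; exercise value = 0.0000 ≤ continuation, so V_u = 3.9887
Node d (S = 105): continuation = e^(−0.1)·[0.9004·44.2500 + 0.0996·91.5000] = 44.2982; exercise value = 60.0000 > continuation, so V_d = 60.0000 (exercise)
Node 0 (S = 150): continuation = e^(−0.1)·[0.9004·3.9887 + 0.0996·60.0000] = 8.6580; exercise value = 15.0000 > continuation, so V_0 = 15.0000 (exercise)

15.00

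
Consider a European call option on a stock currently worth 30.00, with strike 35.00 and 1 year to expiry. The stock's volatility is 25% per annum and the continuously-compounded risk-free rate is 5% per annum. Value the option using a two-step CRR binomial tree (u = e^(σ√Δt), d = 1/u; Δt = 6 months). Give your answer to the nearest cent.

2.04

CRR parameters: u = e^(σ√Δt) = e^(0.25·√0.5) = 1.1934, d = 1/u = 0.8380
Per-period rate: rΔt = 0.05·0.5 = 0.025, so R = e^0.025 = 1.0253
Risk-neutral probability p = (e^0.025 − 0.8380)/(1.1934 − 0.8380) = 0.1873/0.3554 = 0.5272
Terminal stock prices: S_uu = 42.72, S_ud = 30, S_dd = 21.07
Terminal payoffs (S − K): max(7.724, 0) = 7.724, max(-5, 0) = 0, max(-13.93, 0) = 0
Node u (S = 35.8): V_u = e^(−0.025)·[0.5272·7.7236 + 0.4728·0.0000] = 3.9710
Node d (S = 25.14): V_d = e^(−0.025)·[0.5272·0.0000 + 0.4728·0.0000] = 0.0000
Node 0 (S = 30): V_0 = e^(−0.025)·[0.5272·3.9710 + 0.4728·0.0000] = 2.0416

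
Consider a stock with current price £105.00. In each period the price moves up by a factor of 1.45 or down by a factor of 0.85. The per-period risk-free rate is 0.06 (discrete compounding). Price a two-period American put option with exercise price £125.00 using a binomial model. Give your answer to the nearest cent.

£21.92

Risk-neutral probability p = (1 + 0.06 − 0.85)/(1.45 − 0.85) = 0.2100/0.6000 = 0.3500
Terminal stock prices: S_uu = 220.8, S_ud = 129.4, S_dd = 75.86
Terminal payoffs (K − S): max(-95.76, 0) = 0, max(-4.412, 0) = 0, max(49.14, 0) = 49.14
Node u (S = 152.2): continuation = 1/1.06·[0.3500·0.0000 + 0.6500·0.0000] = 0.0000; exercise value = 0.0000 ≤ continuation, so V_u = 0.0000
Node d (S = 89.25): continuation = 1/1.06·[0.3500·0.0000 + 0.6500·49.1375] = 30.1315; exercise value = 35.7500 > continuation, so V_d = 35.7500 (exercise)
Node 0 (S = 105): continuation = 1/1.06·[0.3500·0.0000 + 0.6500·35.7500] = 21.9222; exercise value = 20.0000 ≤ continuation, so V_0 = 21.9222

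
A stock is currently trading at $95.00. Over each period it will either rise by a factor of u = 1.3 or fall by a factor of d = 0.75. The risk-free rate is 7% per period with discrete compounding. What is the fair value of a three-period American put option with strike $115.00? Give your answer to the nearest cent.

Risk-neutral probability p = (1 + 0.07 − 0.75)/(1.3 − 0.75) = 0.3200/0.5500 = 0.5818
Terminal stock prices: S_uuu = 208.7, S_uud = 120.4, S_udd = 69.47, S_ddd = 40.08
Terminal payoffs (K − S): max(-93.72, 0) = 0, max(-5.413, 0) = 0, max(45.53, 0) = 45.53, max(74.92, 0) = 74.92
Node uu (S = 160.6): continuation = 1/1.07·[0.5818·0.0000 + 0.4182·0.0000] = 0.0000; exercise value = 0.0000 ≤ continuation, so V_uu = 0.0000
Node ud (S = 92.62): continuation = 1/1.07·[0.5818·0.0000 + 0.4182·45.5312] = 17.7947; exercise value = 22.3750 > continuation, so V_ud = 22.3750 (exercise)
Node dd (S = 53.44): continuation = 1/1.07·[0.5818·45.5312 + 0.4182·74.9219] = 54.0391; exercise value = 61.5625 > continuation, so V_dd = 61.5625 (exercise)
Node u (S = 123.5): continuation = 1/1.07·[0.5818·0.0000 + 0.4182·22.3750] = 8.7447; exercise value = 0.0000 ≤ continuation, so V_u = 8.7447
Node d (S = 71.25): continuation = 1/1.07·[0.5818·22.3750 + 0.4182·61.5625] = 36.2266; exercise value = 43.7500 > continuation, so V_d = 43.7500 (exercise)
Node 0 (S = 95): continuation = 1/1.07·[0.5818·8.7447 + 0.4182·43.7500] = 21.8535; exercise value = 20.0000 ≤ continuation, so V_0 = 21.8535

$21.85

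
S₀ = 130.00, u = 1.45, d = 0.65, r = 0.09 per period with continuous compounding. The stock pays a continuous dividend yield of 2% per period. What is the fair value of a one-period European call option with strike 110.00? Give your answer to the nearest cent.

37.89

Per-period risk-free factor R = e^0.09 = 1.0942; dividend-adjusted growth = e^(0.09−0.02) = 1.0725.
Risk-neutral probability p = (1.0725 − 0.65)/(1.45 − 0.65) = 0.4225/0.8000 = 0.5281
Terminal stock prices: S_u = 188.5, S_d = 84.5
Terminal payoffs (S − K): max(78.5, 0) = 78.5, max(-25.5, 0) = 0
Node 0 (S = 130): V_0 = e^(−0.09)·[0.5281·78.5000 + 0.4719·0.0000] = 37.8903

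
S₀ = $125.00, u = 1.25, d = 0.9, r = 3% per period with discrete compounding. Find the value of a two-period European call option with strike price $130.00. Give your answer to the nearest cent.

Risk-neutral probability p = (1 + 0.03 − 0.9)/(1.25 − 0.9) = 0.1300/0.3500 = 0.3714
Terminal stock prices: S_uu = 195.3, S_ud = 140.6, S_dd = 101.2
Terminal payoffs (S − K): max(65.31, 0) = 65.31, max(10.62, 0) = 10.62, max(-28.75, 0) = 0
Node u (S = 156.2): V_u = 1/1.03·[0.3714·65.3125 + 0.6286·10.6250] = 30.0364
Node d (S = 112.5): V_d = 1/1.03·[0.3714·10.6250 + 0.6286·0.0000] = 3.8315
Node 0 (S = 125): V_0 = 1/1.03·[0.3714·30.0364 + 0.6286·3.8315] = 13.1697

$13.17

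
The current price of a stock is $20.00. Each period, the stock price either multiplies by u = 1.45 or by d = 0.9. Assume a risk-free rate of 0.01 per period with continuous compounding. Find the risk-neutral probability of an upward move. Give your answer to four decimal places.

Risk-neutral probability p = (e^0.01 − 0.9)/(1.45 − 0.9) = 0.1101/0.5500 = 0.2001

p = 0.2001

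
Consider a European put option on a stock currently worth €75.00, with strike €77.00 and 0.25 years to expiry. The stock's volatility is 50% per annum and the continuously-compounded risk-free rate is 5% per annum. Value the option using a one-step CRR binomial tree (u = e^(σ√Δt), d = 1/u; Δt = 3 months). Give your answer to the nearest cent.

€9.86

CRR parameters: u = e^(σ√Δt) = e^(0.5·√0.25) = 1.2840, d = 1/u = 0.7788
Per-period rate: rΔt = 0.05·0.25 = 0.0125, so R = e^0.0125 = 1.0126
Risk-neutral probability p = (e^0.0125 − 0.7788)/(1.2840 − 0.7788) = 0.2338/0.5052 = 0.4627
Terminal stock prices: S_u = 96.3, S_d = 58.41
Terminal payoffs (K − S): max(-19.3, 0) = 0, max(18.59, 0) = 18.59
Node 0 (S = 75): V_0 = e^(−0.0125)·[0.4627·0.0000 + 0.5373·18.5899] = 9.8639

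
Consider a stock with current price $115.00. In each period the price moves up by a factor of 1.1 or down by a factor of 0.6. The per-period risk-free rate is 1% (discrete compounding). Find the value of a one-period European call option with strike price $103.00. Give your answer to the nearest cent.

Risk-neutral probability p = (1 + 0.01 − 0.6)/(1.1 − 0.6) = 0.4100/0.5000 = 0.8200
Terminal stock prices: S_u = 126.5, S_d = 69
Terminal payoffs (S − K): max(23.5, 0) = 23.5, max(-34, 0) = 0
Node 0 (S = 115): V_0 = 1/1.01·[0.8200·23.5000 + 0.1800·0.0000] = 19.0792

$19.08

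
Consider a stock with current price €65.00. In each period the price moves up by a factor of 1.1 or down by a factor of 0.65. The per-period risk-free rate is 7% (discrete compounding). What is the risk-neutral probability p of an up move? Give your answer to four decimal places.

p = 0.9333

Risk-neutral probability p = (1 + 0.07 − 0.65)/(1.1 − 0.65) = 0.4200/0.4500 = 0.9333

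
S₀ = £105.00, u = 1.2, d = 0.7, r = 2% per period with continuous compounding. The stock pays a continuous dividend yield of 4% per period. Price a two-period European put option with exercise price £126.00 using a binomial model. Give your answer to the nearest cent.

£31.74

Per-period risk-free factor R = e^0.02 = 1.0202; dividend-adjusted growth = e^(0.02−0.04) = 0.9802.
Risk-neutral probability p = (0.9802 − 0.7)/(1.2 − 0.7) = 0.2802/0.5000 = 0.5604
Terminal stock prices: S_uu = 151.2, S_ud = 88.2, S_dd = 51.45
Terminal payoffs (K − S): max(-25.2, 0) = 0, max(37.8, 0) = 37.8, max(74.55, 0) = 74.55
Node u (S = 126): V_u = e^(−0.02)·[0.5604·0.0000 + 0.4396·37.8000] = 16.2879
Node d (S = 73.5): V_d = e^(−0.02)·[0.5604·37.8000 + 0.4396·74.5500] = 52.8870
Node 0 (S = 105): V_0 = e^(−0.02)·[0.5604·16.2879 + 0.4396·52.8870] = 31.7359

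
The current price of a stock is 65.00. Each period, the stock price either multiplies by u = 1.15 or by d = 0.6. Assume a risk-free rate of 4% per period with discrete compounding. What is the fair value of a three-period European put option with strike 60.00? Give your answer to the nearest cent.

6.03

Risk-neutral probability p = (1 + 0.04 − 0.6)/(1.15 − 0.6) = 0.4400/0.5500 = 0.8000
Terminal stock prices: S_uuu = 98.86, S_uud = 51.58, S_udd = 26.91, S_ddd = 14.04
Terminal payoffs (K − S): max(-38.86, 0) = 0, max(8.423, 0) = 8.423, max(33.09, 0) = 33.09, max(45.96, 0) = 45.96
Node uu (S = 85.96): V_uu = 1/1.04·[0.8000·0.0000 + 0.2000·8.4225] = 1.6197
Node ud (S = 44.85): V_ud = 1/1.04·[0.8000·8.4225 + 0.2000·33.0900] = 12.8423
Node dd (S = 23.4): V_dd = 1/1.04·[0.8000·33.0900 + 0.2000·45.9600] = 34.2923
Node u (S = 74.75): V_u = 1/1.04·[0.8000·1.6197 + 0.2000·12.8423] = 3.7156
Node d (S = 39): V_d = 1/1.04·[0.8000·12.8423 + 0.2000·34.2923] = 16.4734
Node 0 (S = 65): V_0 = 1/1.04·[0.8000·3.7156 + 0.2000·16.4734] = 6.0261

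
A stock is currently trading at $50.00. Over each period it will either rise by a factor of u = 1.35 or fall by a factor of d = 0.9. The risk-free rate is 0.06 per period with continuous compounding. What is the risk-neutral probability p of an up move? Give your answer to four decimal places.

p = 0.3596

Risk-neutral probability p = (e^0.06 − 0.9)/(1.35 − 0.9) = 0.1618/0.4500 = 0.3596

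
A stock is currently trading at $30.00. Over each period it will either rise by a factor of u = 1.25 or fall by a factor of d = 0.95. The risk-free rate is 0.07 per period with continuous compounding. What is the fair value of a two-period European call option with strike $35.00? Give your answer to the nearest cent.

$1.98

Risk-neutral probability p = (e^0.07 − 0.95)/(1.25 − 0.95) = 0.1225/0.3000 = 0.4084
Terminal stock prices: S_uu = 46.88, S_ud = 35.62, S_dd = 27.07
Terminal payoffs (S − K): max(11.88, 0) = 11.88, max(0.625, 0) = 0.625, max(-7.925, 0) = 0
Node u (S = 37.5): V_u = e^(−0.07)·[0.4084·11.8750 + 0.5916·0.6250] = 4.8662
Node d (S = 28.5): V_d = e^(−0.07)·[0.4084·0.6250 + 0.5916·0.0000] = 0.2380
Node 0 (S = 30): V_0 = e^(−0.07)·[0.4084·4.8662 + 0.5916·0.2380] = 1.9841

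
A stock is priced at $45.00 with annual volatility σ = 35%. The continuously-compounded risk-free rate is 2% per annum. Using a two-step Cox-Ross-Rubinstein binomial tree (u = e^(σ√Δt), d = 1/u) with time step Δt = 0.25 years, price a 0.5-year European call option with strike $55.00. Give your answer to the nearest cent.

$1.94

CRR parameters: u = e^(σ√Δt) = e^(0.35·√0.25) = 1.1912, d = 1/u = 0.8395
Per-period rate: rΔt = 0.02·0.25 = 0.005, so R = e^0.005 = 1.0050
Risk-neutral probability p = (e^0.005 − 0.8395)/(1.1912 − 0.8395) = 0.1656/0.3518 = 0.4706
Terminal stock prices: S_uu = 63.86, S_ud = 45, S_dd = 31.71
Terminal payoffs (S − K): max(8.858, 0) = 8.858, max(-10, 0) = 0, max(-23.29, 0) = 0
Node u (S = 53.61): V_u = e^(−0.005)·[0.4706·8.8580 + 0.5294·0.0000] = 4.1479
Node d (S = 37.78): V_d = e^(−0.005)·[0.4706·0.0000 + 0.5294·0.0000] = 0.0000
Node 0 (S = 45): V_0 = e^(−0.005)·[0.4706·4.1479 + 0.5294·0.0000] = 1.9423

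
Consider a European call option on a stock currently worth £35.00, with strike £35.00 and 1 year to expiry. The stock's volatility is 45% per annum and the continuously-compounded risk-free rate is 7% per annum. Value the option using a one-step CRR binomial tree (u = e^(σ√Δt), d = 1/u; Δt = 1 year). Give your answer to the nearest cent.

CRR parameters: u = e^(σ√Δt) = e^(0.45·√1) = 1.5683, d = 1/u = 0.6376
Per-period rate: rΔt = 0.07·1 = 0.07, so R = e^0.07 = 1.0725
Risk-neutral probability p = (e^0.07 − 0.6376)/(1.5683 − 0.6376) = 0.4349/0.9307 = 0.4673
Terminal stock prices: S_u = 54.89, S_d = 22.32
Terminal payoffs (S − K): max(19.89, 0) = 19.89, max(-12.68, 0) = 0
Node 0 (S = 35): V_0 = e^(−0.07)·[0.4673·19.8909 + 0.5327·0.0000] = 8.6661

£8.67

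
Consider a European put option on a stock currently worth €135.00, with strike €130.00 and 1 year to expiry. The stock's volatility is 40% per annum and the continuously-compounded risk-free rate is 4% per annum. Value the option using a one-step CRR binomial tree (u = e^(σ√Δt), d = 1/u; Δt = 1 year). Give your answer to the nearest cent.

CRR parameters: u = e^(σ√Δt) = e^(0.4·√1) = 1.4918, d = 1/u = 0.6703
Per-period rate: rΔt = 0.04·1 = 0.04, so R = e^0.04 = 1.0408
Risk-neutral probability p = (e^0.04 − 0.6703)/(1.4918 − 0.6703) = 0.3705/0.8215 = 0.4510
Terminal stock prices: S_u = 201.4, S_d = 90.49
Terminal payoffs (K − S): max(-71.4, 0) = 0, max(39.51, 0) = 39.51
Node 0 (S = 135): V_0 = e^(−0.04)·[0.4510·0.0000 + 0.5490·39.5068] = 20.8391

€20.84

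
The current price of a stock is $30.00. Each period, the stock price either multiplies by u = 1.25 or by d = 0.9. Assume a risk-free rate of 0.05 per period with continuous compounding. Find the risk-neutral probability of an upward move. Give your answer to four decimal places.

p = 0.4322

Risk-neutral probability p = (e^0.05 − 0.9)/(1.25 − 0.9) = 0.1513/0.3500 = 0.4322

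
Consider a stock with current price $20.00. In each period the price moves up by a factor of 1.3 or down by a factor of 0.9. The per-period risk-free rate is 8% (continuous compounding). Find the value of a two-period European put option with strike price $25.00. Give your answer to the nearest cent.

$2.88

Risk-neutral probability p = (e^0.08 − 0.9)/(1.3 − 0.9) = 0.1833/0.4000 = 0.4582
Terminal stock prices: S_uu = 33.8, S_ud = 23.4, S_dd = 16.2
Terminal payoffs (K − S): max(-8.8, 0) = 0, max(1.6, 0) = 1.6, max(8.8, 0) = 8.8
Node u (S = 26): V_u = e^(−0.08)·[0.4582·0.0000 + 0.5418·1.6000] = 0.8002
Node d (S = 18): V_d = e^(−0.08)·[0.4582·1.6000 + 0.5418·8.8000] = 5.0779
Node 0 (S = 20): V_0 = e^(−0.08)·[0.4582·0.8002 + 0.5418·5.0779] = 2.8781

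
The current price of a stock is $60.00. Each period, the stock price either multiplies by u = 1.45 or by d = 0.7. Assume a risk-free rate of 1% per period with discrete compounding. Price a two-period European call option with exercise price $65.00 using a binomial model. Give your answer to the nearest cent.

$10.24

Risk-neutral probability p = (1 + 0.01 − 0.7)/(1.45 − 0.7) = 0.3100/0.7500 = 0.4133
Terminal stock prices: S_uu = 126.2, S_ud = 60.9, S_dd = 29.4
Terminal payoffs (S − K): max(61.15, 0) = 61.15, max(-4.1, 0) = 0, max(-35.6, 0) = 0
Node u (S = 87): V_u = 1/1.01·[0.4133·61.1500 + 0.5867·0.0000] = 25.0251
Node d (S = 42): V_d = 1/1.01·[0.4133·0.0000 + 0.5867·0.0000] = 0.0000
Node 0 (S = 60): V_0 = 1/1.01·[0.4133·25.0251 + 0.5867·0.0000] = 10.2413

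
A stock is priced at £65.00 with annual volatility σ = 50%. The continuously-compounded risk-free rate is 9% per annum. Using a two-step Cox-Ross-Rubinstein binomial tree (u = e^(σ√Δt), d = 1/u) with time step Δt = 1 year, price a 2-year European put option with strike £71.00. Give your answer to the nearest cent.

£13.63

CRR parameters: u = e^(σ√Δt) = e^(0.5·√1) = 1.6487, d = 1/u = 0.6065
Per-period rate: rΔt = 0.09·1 = 0.09, so R = e^0.09 = 1.0942
Risk-neutral probability p = (e^0.09 − 0.6065)/(1.6487 − 0.6065) = 0.4876/1.0422 = 0.4679
Terminal stock prices: S_uu = 176.7, S_ud = 65, S_dd = 23.91
Terminal payoffs (K − S): max(-105.7, 0) = 0, max(6, 0) = 6, max(47.09, 0) = 47.09
Node u (S = 107.2): V_u = e^(−0.09)·[0.4679·0.0000 + 0.5321·6.0000] = 2.9178
Node d (S = 39.42): V_d = e^(−0.09)·[0.4679·6.0000 + 0.5321·47.0878] = 25.4646
Node 0 (S = 65): V_0 = e^(−0.09)·[0.4679·2.9178 + 0.5321·25.4646] = 13.6312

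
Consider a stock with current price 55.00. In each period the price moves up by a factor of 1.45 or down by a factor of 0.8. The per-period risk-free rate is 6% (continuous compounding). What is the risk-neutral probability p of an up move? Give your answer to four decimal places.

p = 0.4028

Risk-neutral probability p = (e^0.06 − 0.8)/(1.45 − 0.8) = 0.2618/0.6500 = 0.4028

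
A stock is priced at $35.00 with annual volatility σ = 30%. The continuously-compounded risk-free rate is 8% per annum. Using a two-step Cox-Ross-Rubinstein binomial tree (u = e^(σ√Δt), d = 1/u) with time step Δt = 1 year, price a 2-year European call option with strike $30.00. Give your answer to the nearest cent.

$11.20

CRR parameters: u = e^(σ√Δt) = e^(0.3·√1) = 1.3499, d = 1/u = 0.7408
Per-period rate: rΔt = 0.08·1 = 0.08, so R = e^0.08 = 1.0833
Risk-neutral probability p = (e^0.08 − 0.7408)/(1.3499 − 0.7408) = 0.3425/0.6090 = 0.5623
Terminal stock prices: S_uu = 63.77, S_ud = 35, S_dd = 19.21
Terminal payoffs (S − K): max(33.77, 0) = 33.77, max(5, 0) = 5, max(-10.79, 0) = 0
Node u (S = 47.25): V_u = e^(−0.08)·[0.5623·33.7742 + 0.4377·5.0000] = 19.5516
Node d (S = 25.93): V_d = e^(−0.08)·[0.5623·5.0000 + 0.4377·0.0000] = 2.5954
Node 0 (S = 35): V_0 = e^(−0.08)·[0.5623·19.5516 + 0.4377·2.5954] = 11.1974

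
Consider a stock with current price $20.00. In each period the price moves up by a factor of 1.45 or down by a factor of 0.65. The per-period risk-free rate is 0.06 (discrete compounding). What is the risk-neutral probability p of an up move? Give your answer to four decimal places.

Risk-neutral probability p = (1 + 0.06 − 0.65)/(1.45 − 0.65) = 0.4100/0.8000 = 0.5125

p = 0.5125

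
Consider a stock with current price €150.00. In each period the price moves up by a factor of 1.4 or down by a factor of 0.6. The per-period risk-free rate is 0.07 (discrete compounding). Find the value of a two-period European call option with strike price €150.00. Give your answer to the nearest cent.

€43.41

Risk-neutral probability p = (1 + 0.07 − 0.6)/(1.4 − 0.6) = 0.4700/0.8000 = 0.5875
Terminal stock prices: S_uu = 294, S_ud = 126, S_dd = 54
Terminal payoffs (S − K): max(144, 0) = 144, max(-24, 0) = 0, max(-96, 0) = 0
Node u (S = 210): V_u = 1/1.07·[0.5875·144.0000 + 0.4125·0.0000] = 79.0654
Node d (S = 90): V_d = 1/1.07·[0.5875·0.0000 + 0.4125·0.0000] = 0.0000
Node 0 (S = 150): V_0 = 1/1.07·[0.5875·79.0654 + 0.4125·0.0000] = 43.4121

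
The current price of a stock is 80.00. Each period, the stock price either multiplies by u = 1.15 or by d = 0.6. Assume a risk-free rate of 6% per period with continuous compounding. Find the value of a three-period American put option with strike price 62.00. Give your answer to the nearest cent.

Risk-neutral probability p = (e^0.06 − 0.6)/(1.15 − 0.6) = 0.4618/0.5500 = 0.8397
Terminal stock prices: S_uuu = 121.7, S_uud = 63.48, S_udd = 33.12, S_ddd = 17.28
Terminal payoffs (K − S): max(-59.67, 0) = 0, max(-1.48, 0) = 0, max(28.88, 0) = 28.88, max(44.72, 0) = 44.72
Node uu (S = 105.8): continuation = e^(−0.06)·[0.8397·0.0000 + 0.1603·0.0000] = 0.0000; exercise value = 0.0000 ≤ continuation, so V_uu = 0.0000
Node ud (S = 55.2): continuation = e^(−0.06)·[0.8397·0.0000 + 0.1603·28.8800] = 4.3598; exercise value = 6.8000 > continuation, so V_ud = 6.8000 (exercise)
Node dd (S = 28.8): continuation = e^(−0.06)·[0.8397·28.8800 + 0.1603·44.7200] = 29.5894; exercise value = 33.2000 > continuation, so V_dd = 33.2000 (exercise)
Node u (S = 92): continuation = e^(−0.06)·[0.8397·0.0000 + 0.1603·6.8000] = 1.0265; exercise value = 0.0000 ≤ continuation, so V_u = 1.0265
Node d (S = 48): continuation = e^(−0.06)·[0.8397·6.8000 + 0.1603·33.2000] = 10.3894; exercise value = 14.0000 > continuation, so V_d = 14.0000 (exercise)
Node 0 (S = 80): continuation = e^(−0.06)·[0.8397·1.0265 + 0.1603·14.0000] = 2.9253; exercise value = 0.0000 ≤ continuation, so V_0 = 2.9253

2.93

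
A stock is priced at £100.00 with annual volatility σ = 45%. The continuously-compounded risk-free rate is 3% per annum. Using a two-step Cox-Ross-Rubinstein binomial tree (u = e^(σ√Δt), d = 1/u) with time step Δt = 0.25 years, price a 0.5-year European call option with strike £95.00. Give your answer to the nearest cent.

£15.37

CRR parameters: u = e^(σ√Δt) = e^(0.45·√0.25) = 1.2523, d = 1/u = 0.7985
Per-period rate: rΔt = 0.03·0.25 = 0.0075, so R = e^0.0075 = 1.0075
Risk-neutral probability p = (e^0.0075 − 0.7985)/(1.2523 − 0.7985) = 0.2090/0.4538 = 0.4606
Terminal stock prices: S_uu = 156.8, S_ud = 100, S_dd = 63.76
Terminal payoffs (S − K): max(61.83, 0) = 61.83, max(5, 0) = 5, max(-31.24, 0) = 0
Node u (S = 125.2): V_u = e^(−0.0075)·[0.4606·61.8312 + 0.5394·5.0000] = 30.9421
Node d (S = 79.85): V_d = e^(−0.0075)·[0.4606·5.0000 + 0.5394·0.0000] = 2.2857
Node 0 (S = 100): V_0 = e^(−0.0075)·[0.4606·30.9421 + 0.5394·2.2857] = 15.3684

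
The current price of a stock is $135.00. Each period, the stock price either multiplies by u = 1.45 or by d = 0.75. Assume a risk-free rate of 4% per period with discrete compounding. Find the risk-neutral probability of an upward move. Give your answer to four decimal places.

p = 0.4143

Risk-neutral probability p = (1 + 0.04 − 0.75)/(1.45 − 0.75) = 0.2900/0.7000 = 0.4143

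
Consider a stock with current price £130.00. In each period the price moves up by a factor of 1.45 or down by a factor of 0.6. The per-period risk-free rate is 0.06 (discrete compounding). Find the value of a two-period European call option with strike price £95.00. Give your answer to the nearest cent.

£54.48

Risk-neutral probability p = (1 + 0.06 − 0.6)/(1.45 − 0.6) = 0.4600/0.8500 = 0.5412
Terminal stock prices: S_uu = 273.3, S_ud = 113.1, S_dd = 46.8
Terminal payoffs (S − K): max(178.3, 0) = 178.3, max(18.1, 0) = 18.1, max(-48.2, 0) = 0
Node u (S = 188.5): V_u = 1/1.06·[0.5412·178.3250 + 0.4588·18.1000] = 98.8774
Node d (S = 78): V_d = 1/1.06·[0.5412·18.1000 + 0.4588·0.0000] = 9.2408
Node 0 (S = 130): V_0 = 1/1.06·[0.5412·98.8774 + 0.4588·9.2408] = 54.4811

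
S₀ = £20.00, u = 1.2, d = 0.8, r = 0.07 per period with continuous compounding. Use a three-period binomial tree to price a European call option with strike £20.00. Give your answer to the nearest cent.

£4.83

Risk-neutral probability p = (e^0.07 − 0.8)/(1.2 − 0.8) = 0.2725/0.4000 = 0.6813
Terminal stock prices: S_uuu = 34.56, S_uud = 23.04, S_udd = 15.36, S_ddd = 10.24
Terminal payoffs (S − K): max(14.56, 0) = 14.56, max(3.04, 0) = 3.04, max(-4.64, 0) = 0, max(-9.76, 0) = 0
Node uu (S = 28.8): V_uu = e^(−0.07)·[0.6813·14.5600 + 0.3187·3.0400] = 10.1521
Node ud (S = 19.2): V_ud = e^(−0.07)·[0.6813·3.0400 + 0.3187·0.0000] = 1.9310
Node dd (S = 12.8): V_dd = e^(−0.07)·[0.6813·0.0000 + 0.3187·0.0000] = 0.0000
Node u (S = 24): V_u = e^(−0.07)·[0.6813·10.1521 + 0.3187·1.9310] = 7.0226
Node d (S = 16): V_d = e^(−0.07)·[0.6813·1.9310 + 0.3187·0.0000] = 1.2266
Node 0 (S = 20): V_0 = e^(−0.07)·[0.6813·7.0226 + 0.3187·1.2266] = 4.8254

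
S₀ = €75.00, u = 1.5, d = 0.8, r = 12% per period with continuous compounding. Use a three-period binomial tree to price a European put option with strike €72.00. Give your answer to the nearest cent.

€3.53

Risk-neutral probability p = (e^0.12 − 0.8)/(1.5 − 0.8) = 0.3275/0.7000 = 0.4679
Terminal stock prices: S_uuu = 253.1, S_uud = 135, S_udd = 72, S_ddd = 38.4
Terminal payoffs (K − S): max(-181.1, 0) = 0, max(-63, 0) = 0, max(0, 0) = 0, max(33.6, 0) = 33.6
Node uu (S = 168.8): V_uu = e^(−0.12)·[0.4679·0.0000 + 0.5321·0.0000] = 0.0000
Node ud (S = 90): V_ud = e^(−0.12)·[0.4679·0.0000 + 0.5321·0.0000] = 0.0000
Node dd (S = 48): V_dd = e^(−0.12)·[0.4679·0.0000 + 0.5321·33.6000] = 15.8583
Node u (S = 112.5): V_u = e^(−0.12)·[0.4679·0.0000 + 0.5321·0.0000] = 0.0000
Node d (S = 60): V_d = e^(−0.12)·[0.4679·0.0000 + 0.5321·15.8583] = 7.4847
Node 0 (S = 75): V_0 = e^(−0.12)·[0.4679·0.0000 + 0.5321·7.4847] = 3.5326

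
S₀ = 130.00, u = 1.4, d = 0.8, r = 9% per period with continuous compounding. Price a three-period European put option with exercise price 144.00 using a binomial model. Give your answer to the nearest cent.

Risk-neutral probability p = (e^0.09 − 0.8)/(1.4 − 0.8) = 0.2942/0.6000 = 0.4903
Terminal stock prices: S_uuu = 356.7, S_uud = 203.8, S_udd = 116.5, S_ddd = 66.56
Terminal payoffs (K − S): max(-212.7, 0) = 0, max(-59.84, 0) = 0, max(27.52, 0) = 27.52, max(77.44, 0) = 77.44
Node uu (S = 254.8): V_uu = e^(−0.09)·[0.4903·0.0000 + 0.5097·0.0000] = 0.0000
Node ud (S = 145.6): V_ud = e^(−0.09)·[0.4903·0.0000 + 0.5097·27.5200] = 12.8199
Node dd (S = 83.2): V_dd = e^(−0.09)·[0.4903·27.5200 + 0.5097·77.4400] = 48.4061
Node u (S = 182): V_u = e^(−0.09)·[0.4903·0.0000 + 0.5097·12.8199] = 5.9720
Node d (S = 104): V_d = e^(−0.09)·[0.4903·12.8199 + 0.5097·48.4061] = 28.2940
Node 0 (S = 130): V_0 = e^(−0.09)·[0.4903·5.9720 + 0.5097·28.2940] = 15.8565

15.86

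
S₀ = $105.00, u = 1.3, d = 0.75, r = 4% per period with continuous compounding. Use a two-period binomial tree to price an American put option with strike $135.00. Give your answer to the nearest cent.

Risk-neutral probability p = (e^0.04 − 0.75)/(1.3 − 0.75) = 0.2908/0.5500 = 0.5287
Terminal stock prices: S_uu = 177.5, S_ud = 102.4, S_dd = 59.06
Terminal payoffs (K − S): max(-42.45, 0) = 0, max(32.62, 0) = 32.62, max(75.94, 0) = 75.94
Node u (S = 136.5): continuation = e^(−0.04)·[0.5287·0.0000 + 0.4713·32.6250] = 14.7718; exercise value = 0.0000 ≤ continuation, so V_u = 14.7718
Node d (S = 78.75): continuation = e^(−0.04)·[0.5287·32.6250 + 0.4713·75.9375] = 50.9566; exercise value = 56.2500 > continuation, so V_d = 56.2500 (exercise)
Node 0 (S = 105): continuation = e^(−0.04)·[0.5287·14.7718 + 0.4713·56.2500] = 32.9729; exercise value = 30.0000 ≤ continuation, so V_0 = 32.9729

$32.97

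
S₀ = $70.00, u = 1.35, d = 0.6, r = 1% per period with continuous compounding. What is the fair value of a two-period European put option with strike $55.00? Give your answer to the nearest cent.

$6.00

Risk-neutral probability p = (e^0.01 − 0.6)/(1.35 − 0.6) = 0.4101/0.7500 = 0.5467
Terminal stock prices: S_uu = 127.6, S_ud = 56.7, S_dd = 25.2
Terminal payoffs (K − S): max(-72.58, 0) = 0, max(-1.7, 0) = 0, max(29.8, 0) = 29.8
Node u (S = 94.5): V_u = e^(−0.01)·[0.5467·0.0000 + 0.4533·0.0000] = 0.0000
Node d (S = 42): V_d = e^(−0.01)·[0.5467·0.0000 + 0.4533·29.8000] = 13.3729
Node 0 (S = 70): V_0 = e^(−0.01)·[0.5467·0.0000 + 0.4533·13.3729] = 6.0012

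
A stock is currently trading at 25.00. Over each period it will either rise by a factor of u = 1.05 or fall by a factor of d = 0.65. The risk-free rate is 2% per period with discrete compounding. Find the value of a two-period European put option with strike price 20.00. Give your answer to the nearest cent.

0.44

Risk-neutral probability p = (1 + 0.02 − 0.65)/(1.05 − 0.65) = 0.3700/0.4000 = 0.9250
Terminal stock prices: S_uu = 27.56, S_ud = 17.06, S_dd = 10.56
Terminal payoffs (K − S): max(-7.562, 0) = 0, max(2.938, 0) = 2.938, max(9.437, 0) = 9.437
Node u (S = 26.25): V_u = 1/1.02·[0.9250·0.0000 + 0.0750·2.9375] = 0.2160
Node d (S = 16.25): V_d = 1/1.02·[0.9250·2.9375 + 0.0750·9.4375] = 3.3578
Node 0 (S = 25): V_0 = 1/1.02·[0.9250·0.2160 + 0.0750·3.3578] = 0.4428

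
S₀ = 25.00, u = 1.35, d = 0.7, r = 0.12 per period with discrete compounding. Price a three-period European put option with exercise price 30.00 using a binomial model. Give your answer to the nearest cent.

3.00

Risk-neutral probability p = (1 + 0.12 − 0.7)/(1.35 − 0.7) = 0.4200/0.6500 = 0.6462
Terminal stock prices: S_uuu = 61.51, S_uud = 31.89, S_udd = 16.54, S_ddd = 8.575
Terminal payoffs (K − S): max(-31.51, 0) = 0, max(-1.894, 0) = 0, max(13.46, 0) = 13.46, max(21.43, 0) = 21.43
Node uu (S = 45.56): V_uu = 1/1.12·[0.6462·0.0000 + 0.3538·0.0000] = 0.0000
Node ud (S = 23.62): V_ud = 1/1.12·[0.6462·0.0000 + 0.3538·13.4625] = 4.2533
Node dd (S = 12.25): V_dd = 1/1.12·[0.6462·13.4625 + 0.3538·21.4250] = 14.5357
Node u (S = 33.75): V_u = 1/1.12·[0.6462·0.0000 + 0.3538·4.2533] = 1.3438
Node d (S = 17.5): V_d = 1/1.12·[0.6462·4.2533 + 0.3538·14.5357] = 7.0461
Node 0 (S = 25): V_0 = 1/1.12·[0.6462·1.3438 + 0.3538·7.0461] = 3.0014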